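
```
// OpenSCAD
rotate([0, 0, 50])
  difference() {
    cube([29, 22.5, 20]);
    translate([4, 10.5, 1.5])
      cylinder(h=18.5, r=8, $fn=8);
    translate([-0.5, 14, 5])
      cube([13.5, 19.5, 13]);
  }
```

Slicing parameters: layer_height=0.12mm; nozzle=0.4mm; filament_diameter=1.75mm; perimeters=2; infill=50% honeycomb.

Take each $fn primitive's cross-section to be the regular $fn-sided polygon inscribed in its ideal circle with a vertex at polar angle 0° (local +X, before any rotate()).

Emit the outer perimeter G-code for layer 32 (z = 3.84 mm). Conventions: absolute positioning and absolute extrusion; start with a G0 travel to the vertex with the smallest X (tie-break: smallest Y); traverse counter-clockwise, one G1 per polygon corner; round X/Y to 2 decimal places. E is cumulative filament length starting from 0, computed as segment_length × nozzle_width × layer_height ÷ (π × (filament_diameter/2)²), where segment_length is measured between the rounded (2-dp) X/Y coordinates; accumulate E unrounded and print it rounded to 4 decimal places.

G0 X-17.24 Y14.46 Z3.84
G1 X-12.90 Y10.83 E0.1129
G1 X-11.60 Y14.96 E0.1993
G1 X-6.17 Y17.78 E0.3214
G1 X-0.33 Y15.94 E0.4436
G1 X2.50 Y10.51 E0.5658
G1 X0.66 Y4.67 E0.6880
G1 X-3.18 Y2.67 E0.7744
G1 X0.00 Y0.00 E0.8573
G1 X18.64 Y22.22 E1.4360
G1 X1.40 Y36.68 E1.8851
G1 X-17.24 Y14.46 E2.4639

At z = 3.84 mm: the 29×22.5 cube contributes its full rectangle; the r=8 cylinder at (4, 10.5) gives a regular 8-gon of circumradius 8 (constant along its height); the cube at (-0.5, 14) is not intersected at this z (z outside [5, 18]); Taking the first minus the rest: starting from the 29×22.5 cube, the r=8 cylinder at (4, 10.5) partially overlaps it — only the 147.88 mm² overlap (of its 181.02 mm²) is removed, clipping the outline — 1 connected region; (rotated 50° about Z; rotation is an isometry so areas/perimeters/island counts are preserved). The outline is a single polygon with 11 vertices. Extrusion per mm of travel: 0.4 × 0.12 / (π × 0.875²) = 0.019956. Accumulating E over each segment gives final E = 2.4639.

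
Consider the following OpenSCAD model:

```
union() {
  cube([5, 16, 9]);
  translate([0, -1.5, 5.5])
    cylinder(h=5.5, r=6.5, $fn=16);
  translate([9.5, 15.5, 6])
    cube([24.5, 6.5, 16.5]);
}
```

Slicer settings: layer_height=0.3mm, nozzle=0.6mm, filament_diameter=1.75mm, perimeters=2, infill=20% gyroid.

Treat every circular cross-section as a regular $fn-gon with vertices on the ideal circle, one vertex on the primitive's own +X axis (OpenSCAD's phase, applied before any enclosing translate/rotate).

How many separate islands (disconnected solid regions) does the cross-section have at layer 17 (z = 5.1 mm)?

1

At z = 5.1 mm: the cube (footprint 5×16) is included at this height; the cylinder at (0, -1.5) is absent (z outside [5.5, 11]); the cube at (9.5, 15.5) is absent (z outside [6, 22.5]); Merging all regions: only the 5×16 cube is present, so the union is just that shape — 1 connected region. Overall, the cross-section is a single solid region. Island count = 1.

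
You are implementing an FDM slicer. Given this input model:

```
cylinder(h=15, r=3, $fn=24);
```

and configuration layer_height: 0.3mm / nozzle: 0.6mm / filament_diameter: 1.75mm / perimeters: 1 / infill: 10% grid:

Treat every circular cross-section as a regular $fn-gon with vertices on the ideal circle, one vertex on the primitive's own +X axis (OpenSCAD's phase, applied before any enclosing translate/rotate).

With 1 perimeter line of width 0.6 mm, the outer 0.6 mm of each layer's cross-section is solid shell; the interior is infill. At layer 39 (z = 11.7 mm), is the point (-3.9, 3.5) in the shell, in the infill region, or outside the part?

At z = 11.7 mm: the cylinder: section is a regular 24-gon, circumradius r=3. Overall, the cross-section is a single solid region. The nearest boundary edge runs (-1.50, 2.60)→(-2.12, 2.12); distance from the point to it = 2.25 mm. The point is not inside any of the regions above, so it lies outside the cross-section (2.25 mm from the nearest boundary).

outside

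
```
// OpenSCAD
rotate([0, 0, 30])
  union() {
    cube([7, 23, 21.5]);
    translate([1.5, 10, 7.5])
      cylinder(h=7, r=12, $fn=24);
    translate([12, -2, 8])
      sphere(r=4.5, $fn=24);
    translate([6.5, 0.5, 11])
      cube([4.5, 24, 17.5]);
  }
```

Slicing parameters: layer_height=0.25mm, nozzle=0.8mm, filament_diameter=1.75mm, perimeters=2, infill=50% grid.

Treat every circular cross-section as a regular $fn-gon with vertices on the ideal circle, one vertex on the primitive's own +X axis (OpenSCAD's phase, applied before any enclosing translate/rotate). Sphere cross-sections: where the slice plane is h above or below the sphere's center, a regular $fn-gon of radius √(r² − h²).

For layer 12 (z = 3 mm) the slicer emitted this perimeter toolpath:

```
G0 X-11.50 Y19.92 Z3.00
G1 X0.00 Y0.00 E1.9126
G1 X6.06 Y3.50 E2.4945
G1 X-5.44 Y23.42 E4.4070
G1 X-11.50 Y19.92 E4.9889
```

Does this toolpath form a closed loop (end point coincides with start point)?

Start point (G0): (-11.50, 19.92). End point (last G1): the path returns to the start — closed.

yes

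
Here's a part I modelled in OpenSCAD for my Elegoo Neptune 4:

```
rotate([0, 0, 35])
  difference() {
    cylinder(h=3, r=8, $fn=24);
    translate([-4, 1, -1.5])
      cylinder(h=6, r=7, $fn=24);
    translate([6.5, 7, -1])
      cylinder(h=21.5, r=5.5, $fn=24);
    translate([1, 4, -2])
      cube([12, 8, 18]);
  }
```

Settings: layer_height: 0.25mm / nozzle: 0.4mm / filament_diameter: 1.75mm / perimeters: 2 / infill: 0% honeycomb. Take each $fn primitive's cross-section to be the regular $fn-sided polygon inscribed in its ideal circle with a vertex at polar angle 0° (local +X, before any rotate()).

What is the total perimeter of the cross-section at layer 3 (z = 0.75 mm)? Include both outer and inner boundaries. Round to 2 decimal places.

At z = 0.75 mm: the cylinder: section is a regular 24-gon, circumradius r=8 (perimeter = 2·24·8.000·sin(180°/24) = 50.12 mm); the cylinder at (-4, 1): section is a regular 24-gon, circumradius r=7 (perimeter = 2·24·7.000·sin(180°/24) = 43.86 mm); the r=5.5 cylinder at (6.5, 7) gives a regular 24-gon of circumradius 5.5 (constant along its height) (perimeter = 2·24·5.500·sin(180°/24) = 34.46 mm); the cube at (1, 4) is present — its section is the full 12×8 rectangle (perimeter 40.00 mm); After the difference (first − rest): starting from the r=8 cylinder, the r=7 cylinder at (-4, 1) partially overlaps it — only the 112.91 mm² overlap (of its 152.19 mm²) is removed, clipping the outline; the r=5.5 cylinder at (6.5, 7) partially overlaps it — only the 23.86 mm² overlap (of its 93.95 mm²) is removed, clipping the outline; the 12×8 cube at (1, 4) partially overlaps it — only the 0.15 mm² overlap (of its 96.00 mm²) is removed, clipping the outline — boundary = 49.07 mm; (whole slice rotated 35° about Z — lengths, areas and connectivity unchanged). Overall, the cross-section has 2 separate islands. Total boundary length (outer) = 49.07 mm.

49.07 mm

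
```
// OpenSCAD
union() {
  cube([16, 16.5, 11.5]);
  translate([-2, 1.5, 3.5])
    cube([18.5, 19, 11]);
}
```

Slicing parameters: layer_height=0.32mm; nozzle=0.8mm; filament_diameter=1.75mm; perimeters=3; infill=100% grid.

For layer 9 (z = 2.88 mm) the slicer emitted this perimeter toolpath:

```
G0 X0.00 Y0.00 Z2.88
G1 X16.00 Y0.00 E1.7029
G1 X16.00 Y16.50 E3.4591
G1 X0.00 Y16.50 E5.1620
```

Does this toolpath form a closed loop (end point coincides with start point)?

Start point (G0): (0.00, 0.00). End point (last G1): the path does not return to the start — open.

no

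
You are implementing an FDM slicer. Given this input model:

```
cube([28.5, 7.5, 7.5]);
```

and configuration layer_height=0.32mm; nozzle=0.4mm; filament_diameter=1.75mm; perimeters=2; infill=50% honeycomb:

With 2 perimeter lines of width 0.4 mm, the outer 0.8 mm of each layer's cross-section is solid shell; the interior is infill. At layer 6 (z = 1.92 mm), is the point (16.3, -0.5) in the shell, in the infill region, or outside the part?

At z = 1.92 mm: the 28.5×7.5 cube contributes its full rectangle. Overall, the cross-section is a single solid region. The nearest boundary edge runs (0.00, 0.00)→(28.50, 0.00); distance from the point to it = 0.50 mm. The point is not inside any of the regions above, so it lies outside the cross-section (0.50 mm from the nearest boundary).

outside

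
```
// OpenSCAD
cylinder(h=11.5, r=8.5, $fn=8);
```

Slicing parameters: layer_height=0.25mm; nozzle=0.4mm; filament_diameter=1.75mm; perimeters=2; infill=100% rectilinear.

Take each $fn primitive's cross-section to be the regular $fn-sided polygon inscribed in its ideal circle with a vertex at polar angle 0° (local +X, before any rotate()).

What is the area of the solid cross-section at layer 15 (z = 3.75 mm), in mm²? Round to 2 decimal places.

At z = 3.75 mm: the cylinder: section is a regular 8-gon, circumradius r=8.5 (area = (8/2)·8.500²·sin(360°/8) = 204.35 mm²). Overall, the cross-section is a single solid region. Net area = 204.35 mm².

204.35 mm²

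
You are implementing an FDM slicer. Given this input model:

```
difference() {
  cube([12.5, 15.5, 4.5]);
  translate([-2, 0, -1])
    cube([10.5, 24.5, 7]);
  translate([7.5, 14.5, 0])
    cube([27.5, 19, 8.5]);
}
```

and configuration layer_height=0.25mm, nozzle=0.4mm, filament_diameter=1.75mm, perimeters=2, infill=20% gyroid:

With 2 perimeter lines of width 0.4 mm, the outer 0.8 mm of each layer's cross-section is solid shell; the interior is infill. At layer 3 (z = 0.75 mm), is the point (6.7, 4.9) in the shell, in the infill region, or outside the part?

outside

At z = 0.75 mm: the cube is present — its section is the full 12.5×15.5 rectangle; the cube at (-2, 0) is present — its section is the full 10.5×24.5 rectangle; the cube at (7.5, 14.5) (footprint 27.5×19) is included at this height; Taking the first minus the rest: starting from the 12.5×15.5 cube, the 10.5×24.5 cube at (-2, 0) partially overlaps it — only the 131.75 mm² overlap (of its 257.25 mm²) is removed, clipping the outline; the 27.5×19 cube at (7.5, 14.5) partially overlaps it — only the 4.00 mm² overlap (of its 522.50 mm²) is removed, clipping the outline — 1 connected region. Overall, the cross-section is a single solid region. The nearest boundary edge runs (8.50, 0.00)→(8.50, 14.50); distance from the point to it = 1.80 mm. The point is not inside any of the regions above, so it lies outside the cross-section (1.80 mm from the nearest boundary).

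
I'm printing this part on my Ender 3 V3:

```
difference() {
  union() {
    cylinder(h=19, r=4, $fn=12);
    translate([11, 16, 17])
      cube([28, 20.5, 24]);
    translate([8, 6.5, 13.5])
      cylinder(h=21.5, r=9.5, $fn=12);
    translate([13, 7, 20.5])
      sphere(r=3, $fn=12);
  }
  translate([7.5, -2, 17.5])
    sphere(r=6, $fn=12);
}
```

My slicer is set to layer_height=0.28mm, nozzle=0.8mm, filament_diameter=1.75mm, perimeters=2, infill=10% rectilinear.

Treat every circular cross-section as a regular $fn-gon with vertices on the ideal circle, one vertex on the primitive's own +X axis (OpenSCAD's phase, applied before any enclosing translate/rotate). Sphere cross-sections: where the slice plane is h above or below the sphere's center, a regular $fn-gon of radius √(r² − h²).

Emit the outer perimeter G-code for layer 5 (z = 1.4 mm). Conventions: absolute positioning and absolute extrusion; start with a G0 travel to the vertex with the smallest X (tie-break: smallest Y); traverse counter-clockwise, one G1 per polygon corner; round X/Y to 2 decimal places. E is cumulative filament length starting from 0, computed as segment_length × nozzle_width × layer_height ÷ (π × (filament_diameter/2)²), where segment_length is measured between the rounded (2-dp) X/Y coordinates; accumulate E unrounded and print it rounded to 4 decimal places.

At z = 1.4 mm: the r=4 cylinder gives a regular 12-gon of circumradius 4 (constant along its height); the cube at (11, 16) is absent (z outside [17, 41]); the cylinder at (8, 6.5) is not intersected at this z (z outside [13.5, 35]); the sphere at (13, 7) is not intersected at this z (|z−center|=19.100 > r=3); Taking the union: only the r=4 cylinder is present, so the union is just that shape — 1 connected region; the sphere at (7.5, -2) does not reach this height (|z−center|=16.100 > r=6); Taking the first minus the rest: none of the subtracted shapes is present at this height, so that combined region is unchanged — 1 connected region. The outline is a single polygon with 12 vertices. Extrusion per mm of travel: 0.8 × 0.28 / (π × 0.875²) = 0.093128. Accumulating E over each segment gives final E = 2.3126.

G0 X-4.00 Y0.00 Z1.40
G1 X-3.46 Y-2.00 E0.1929
G1 X-2.00 Y-3.46 E0.3852
G1 X0.00 Y-4.00 E0.5781
G1 X2.00 Y-3.46 E0.7711
G1 X3.46 Y-2.00 E0.9634
G1 X4.00 Y0.00 E1.1563
G1 X3.46 Y2.00 E1.3492
G1 X2.00 Y3.46 E1.5415
G1 X0.00 Y4.00 E1.7344
G1 X-2.00 Y3.46 E1.9273
G1 X-3.46 Y2.00 E2.1196
G1 X-4.00 Y0.00 E2.3126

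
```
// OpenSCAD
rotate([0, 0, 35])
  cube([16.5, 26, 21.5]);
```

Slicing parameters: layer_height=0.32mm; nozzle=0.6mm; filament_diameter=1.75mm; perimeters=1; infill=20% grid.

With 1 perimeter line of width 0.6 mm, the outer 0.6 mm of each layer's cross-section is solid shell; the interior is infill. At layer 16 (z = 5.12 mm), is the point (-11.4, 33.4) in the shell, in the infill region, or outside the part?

outside

At z = 5.12 mm: the cube (footprint 16.5×26) is included at this height; (rotated 35° about Z; rotation is an isometry so areas/perimeters/island counts are preserved). Overall, the cross-section is a single solid region. Undo the 35° rotation: the query point maps to (9.819, 33.898) in the un-rotated model frame. The nearest boundary edge runs (16.50, 26.00)→(0.00, 26.00); distance from the point to it = 7.90 mm. The point is not inside any of the regions above, so it lies outside the cross-section (7.90 mm from the nearest boundary).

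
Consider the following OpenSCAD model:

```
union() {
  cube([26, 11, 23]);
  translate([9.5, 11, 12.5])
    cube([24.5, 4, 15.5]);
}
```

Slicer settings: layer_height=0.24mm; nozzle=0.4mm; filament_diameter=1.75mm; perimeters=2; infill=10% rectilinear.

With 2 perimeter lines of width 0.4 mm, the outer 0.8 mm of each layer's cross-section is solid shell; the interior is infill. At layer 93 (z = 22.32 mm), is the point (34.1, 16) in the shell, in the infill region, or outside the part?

At z = 22.32 mm: the cube is present — its section is the full 26×11 rectangle; the 24.5×4 cube at (9.5, 11) contributes its full rectangle; Combining (union): the 2 present regions share edge segments without overlapping in area, so areas simply add but the touching pieces fuse into one outline (the shared edge portions become interior and drop out of the boundary) — 1 connected region. Overall, the cross-section is a single solid region. The nearest boundary edge runs (9.50, 15.00)→(34.00, 15.00); distance from the point to it = 1.00 mm. The point is not inside any of the regions above, so it lies outside the cross-section (1.00 mm from the nearest boundary).

outside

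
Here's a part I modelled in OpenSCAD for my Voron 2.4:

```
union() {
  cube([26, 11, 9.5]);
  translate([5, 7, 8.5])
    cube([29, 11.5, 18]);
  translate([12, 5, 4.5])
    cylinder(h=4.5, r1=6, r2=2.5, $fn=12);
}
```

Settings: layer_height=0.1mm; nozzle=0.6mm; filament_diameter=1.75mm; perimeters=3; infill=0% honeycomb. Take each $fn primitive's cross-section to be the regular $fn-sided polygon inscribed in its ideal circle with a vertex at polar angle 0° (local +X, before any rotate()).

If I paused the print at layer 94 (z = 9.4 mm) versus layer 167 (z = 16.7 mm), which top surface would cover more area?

layer 94 (z = 9.4 mm)

Layer 94 (z = 9.4): the cube (footprint 26×11) is included at this height (area 286.00 mm²); the 29×11.5 cube at (5, 7) contributes its full rectangle (area 333.50 mm²); the cone at (12, 5) does not reach this height (z outside [4.5, 9]); Taking the union: the regions partially overlap — summed areas 619.50 mm² minus the doubly-counted overlap 84.00 mm² gives 535.50 mm² — area = 535.50 mm². So its area = 535.50 mm². Layer 167 (z = 16.7): the cube is absent (z outside [0, 9.5]); the cube at (5, 7) (footprint 29×11.5) is included at this height (area 333.50 mm²); the cone at (12, 5) is absent (z outside [4.5, 9]); Combining (union): only the 29×11.5 cube at (5, 7) is present, so the union is just that shape — area = 333.50 mm². So its area = 333.50 mm². Layer 94 is larger (535.50 vs 333.50 mm²).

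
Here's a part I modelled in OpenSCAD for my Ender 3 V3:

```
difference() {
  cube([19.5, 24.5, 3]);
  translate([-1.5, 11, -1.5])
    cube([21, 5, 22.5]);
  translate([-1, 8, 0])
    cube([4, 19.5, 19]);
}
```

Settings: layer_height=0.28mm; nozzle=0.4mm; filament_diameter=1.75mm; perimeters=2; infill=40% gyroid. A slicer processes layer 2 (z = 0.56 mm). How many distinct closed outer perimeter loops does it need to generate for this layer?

At z = 0.56 mm: the cube (footprint 19.5×24.5) is included at this height; the 21×5 cube at (-1.5, 11) contributes its full rectangle; the cube at (-1, 8) is present — its section is the full 4×19.5 rectangle; Subtracting the remaining from the first: starting from the 19.5×24.5 cube, the 21×5 cube at (-1.5, 11) partially overlaps it — only the 97.50 mm² overlap (of its 105.00 mm²) is removed, clipping the outline; the 4×19.5 cube at (-1, 8) partially overlaps it — only the 34.50 mm² overlap (of its 78.00 mm²) is removed, clipping the outline — 2 connected regions. The result has 2 disconnected regions.

2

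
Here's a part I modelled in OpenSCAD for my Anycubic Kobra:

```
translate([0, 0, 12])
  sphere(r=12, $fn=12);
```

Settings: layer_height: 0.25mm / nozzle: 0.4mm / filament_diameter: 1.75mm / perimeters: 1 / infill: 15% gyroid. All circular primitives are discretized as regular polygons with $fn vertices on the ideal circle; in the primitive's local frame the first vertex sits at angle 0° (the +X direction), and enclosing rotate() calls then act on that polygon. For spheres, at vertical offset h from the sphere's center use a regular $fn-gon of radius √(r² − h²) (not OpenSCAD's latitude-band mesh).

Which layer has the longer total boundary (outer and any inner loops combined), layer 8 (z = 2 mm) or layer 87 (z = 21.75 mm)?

layer 87 (z = 21.75 mm)

Layer 8 (z = 2): the r=12 sphere slices to a regular 12-gon of circumradius 6.633 (√(r²−h²) with h=10 from center) (perimeter = 2·12·6.633·sin(180°/12) = 41.20 mm). So its perimeter = 41.20 mm. Layer 87 (z = 21.75): the r=12 sphere slices to a regular 12-gon of circumradius 6.996 (√(r²−h²) with h=9.75 from center) (perimeter = 2·12·6.996·sin(180°/12) = 43.45 mm). So its perimeter = 43.45 mm. Layer 87 is larger (43.45 vs 41.20 mm).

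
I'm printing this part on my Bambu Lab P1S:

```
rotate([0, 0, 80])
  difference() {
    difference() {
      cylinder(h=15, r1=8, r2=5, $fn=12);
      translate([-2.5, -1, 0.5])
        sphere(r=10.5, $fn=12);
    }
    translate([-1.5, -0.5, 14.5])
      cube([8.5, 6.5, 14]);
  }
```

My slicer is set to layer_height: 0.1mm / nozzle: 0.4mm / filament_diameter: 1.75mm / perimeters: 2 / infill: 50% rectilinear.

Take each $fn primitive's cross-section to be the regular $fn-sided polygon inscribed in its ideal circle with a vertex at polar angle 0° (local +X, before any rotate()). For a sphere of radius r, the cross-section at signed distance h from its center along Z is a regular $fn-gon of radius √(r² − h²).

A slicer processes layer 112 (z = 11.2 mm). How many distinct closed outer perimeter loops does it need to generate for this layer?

At z = 11.2 mm: the cone contributes a regular 12-gon of circumradius 5.760 (interpolated between r1=8 and r2=5 at t=0.747); the sphere at (-2.5, -1) does not reach this height (|z−center|=10.700 > r=10.5); Subtracting the remaining from the first: none of the subtracted shapes is present at this height, so the cone is unchanged — 1 connected region; the cube at (-1.5, -0.5) is not intersected at this z (z outside [14.5, 28.5]); After the difference (first − rest): none of the subtracted shapes is present at this height, so the result so far is unchanged — 1 connected region; (whole slice rotated 80° about Z — lengths, areas and connectivity unchanged). The result has 1 disconnected region.

1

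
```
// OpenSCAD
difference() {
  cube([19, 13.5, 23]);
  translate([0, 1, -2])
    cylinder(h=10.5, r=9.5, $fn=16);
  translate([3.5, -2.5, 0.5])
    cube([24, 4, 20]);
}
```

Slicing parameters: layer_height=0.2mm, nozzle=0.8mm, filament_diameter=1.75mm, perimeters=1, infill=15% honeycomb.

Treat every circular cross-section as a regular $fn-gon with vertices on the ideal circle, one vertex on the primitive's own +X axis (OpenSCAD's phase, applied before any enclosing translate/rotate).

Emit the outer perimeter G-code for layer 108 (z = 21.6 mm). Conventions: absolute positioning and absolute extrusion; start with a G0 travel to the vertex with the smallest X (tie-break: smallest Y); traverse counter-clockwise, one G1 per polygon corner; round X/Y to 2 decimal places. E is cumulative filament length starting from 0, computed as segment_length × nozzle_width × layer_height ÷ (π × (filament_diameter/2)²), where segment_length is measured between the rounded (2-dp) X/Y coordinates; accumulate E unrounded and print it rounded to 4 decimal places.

G0 X0.00 Y0.00 Z21.60
G1 X19.00 Y0.00 E1.2639
G1 X19.00 Y13.50 E2.1619
G1 X0.00 Y13.50 E3.4258
G1 X0.00 Y0.00 E4.3238

At z = 21.6 mm: the cube (footprint 19×13.5) is included at this height; the cylinder at (0, 1) is absent (z outside [-2, 8.5]); the cube at (3.5, -2.5) is absent (z outside [0.5, 20.5]); Subtracting the remaining from the first: none of the subtracted shapes is present at this height, so the 19×13.5 cube is unchanged — 1 connected region. The outline is a single polygon with 4 vertices. Extrusion per mm of travel: 0.8 × 0.2 / (π × 0.875²) = 0.066520. Accumulating E over each segment gives final E = 4.3238.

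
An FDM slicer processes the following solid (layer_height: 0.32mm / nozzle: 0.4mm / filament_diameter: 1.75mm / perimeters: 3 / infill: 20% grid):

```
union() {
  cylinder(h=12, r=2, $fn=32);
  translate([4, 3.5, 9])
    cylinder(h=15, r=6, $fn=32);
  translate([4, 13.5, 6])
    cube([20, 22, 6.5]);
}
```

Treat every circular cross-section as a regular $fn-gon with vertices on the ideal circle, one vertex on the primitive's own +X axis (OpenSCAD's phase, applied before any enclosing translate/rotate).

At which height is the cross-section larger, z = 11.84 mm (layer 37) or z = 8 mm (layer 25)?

Layer 37 (z = 11.84): the r=2 cylinder gives a regular 32-gon of circumradius 2 (constant along its height) (area = (32/2)·2.000²·sin(360°/32) = 12.49 mm²); the cylinder at (4, 3.5): section is a regular 32-gon, circumradius r=6 (area = (32/2)·6.000²·sin(360°/32) = 112.37 mm²); the 20×22 cube at (4, 13.5) contributes its full rectangle (area 440.00 mm²); Combining (union): the regions partially overlap — summed areas 564.86 mm² minus the doubly-counted overlap 8.44 mm² gives 556.41 mm² — area = 556.41 mm². So its area = 556.41 mm². Layer 25 (z = 8): the r=2 cylinder gives a regular 32-gon of circumradius 2 (constant along its height) (area = (32/2)·2.000²·sin(360°/32) = 12.49 mm²); the cylinder at (4, 3.5) is absent (z outside [9, 24]); the cube at (4, 13.5) (footprint 20×22) is included at this height (area 440.00 mm²); Combining (union): the 2 present regions are separate (no shared area or edge), so areas and boundary lengths simply add and each stays a separate island — area = 452.49 mm². So its area = 452.49 mm². Layer 37 is larger (556.41 vs 452.49 mm²).

layer 37 (z = 11.84 mm)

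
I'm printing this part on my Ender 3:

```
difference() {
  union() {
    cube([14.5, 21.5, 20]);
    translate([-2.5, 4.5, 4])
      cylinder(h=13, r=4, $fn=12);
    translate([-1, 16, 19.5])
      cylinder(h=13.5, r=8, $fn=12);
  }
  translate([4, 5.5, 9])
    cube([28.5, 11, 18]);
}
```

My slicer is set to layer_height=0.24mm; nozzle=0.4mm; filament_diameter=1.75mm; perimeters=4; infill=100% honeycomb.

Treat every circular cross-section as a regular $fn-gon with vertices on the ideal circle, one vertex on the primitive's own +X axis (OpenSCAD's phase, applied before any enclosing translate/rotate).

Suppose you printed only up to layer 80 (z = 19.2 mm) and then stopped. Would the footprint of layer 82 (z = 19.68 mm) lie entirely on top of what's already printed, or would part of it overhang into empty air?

Compare the two slices. At z = 19.2: the 14.5×21.5 cube contributes its full rectangle (area 311.75 mm²); the cylinder at (-2.5, 4.5) does not reach this height (z outside [4, 17]); the cylinder at (-1, 16) is not intersected at this z (z outside [19.5, 33]); Taking the union: only the 14.5×21.5 cube is present, so the union is just that shape — area = 311.75 mm²; the cube at (4, 5.5) (footprint 28.5×11) is included at this height (area 313.50 mm²); Subtracting the remaining from the first: starting from the result so far (311.75 mm²), the 28.5×11 cube at (4, 5.5) partially overlaps it — only the 115.50 mm² overlap (of its 313.50 mm²) is removed, clipping the outline — area = 196.25 mm². At z = 19.68: the cube is present — its section is the full 14.5×21.5 rectangle (area 311.75 mm²); the cylinder at (-2.5, 4.5) does not reach this height (z outside [4, 17]); the r=8 cylinder at (-1, 16) gives a regular 12-gon of circumradius 8 (constant along its height) (area = (12/2)·8.000²·sin(360°/12) = 192.00 mm²); Combining (union): the regions partially overlap — summed areas 503.75 mm² minus the doubly-counted overlap 73.76 mm² gives 429.99 mm² — area = 429.99 mm²; the cube at (4, 5.5) (footprint 28.5×11) is included at this height (area 313.50 mm²); After the difference (first − rest): starting from the result so far (429.99 mm²), the 28.5×11 cube at (4, 5.5) partially overlaps it — only the 115.50 mm² overlap (of its 313.50 mm²) is removed, clipping the outline — area = 314.49 mm². Checking containment: at z = 19.68 the cross-section extends beyond the z = 19.2 cross-section by about 118.24 mm².

part overhangs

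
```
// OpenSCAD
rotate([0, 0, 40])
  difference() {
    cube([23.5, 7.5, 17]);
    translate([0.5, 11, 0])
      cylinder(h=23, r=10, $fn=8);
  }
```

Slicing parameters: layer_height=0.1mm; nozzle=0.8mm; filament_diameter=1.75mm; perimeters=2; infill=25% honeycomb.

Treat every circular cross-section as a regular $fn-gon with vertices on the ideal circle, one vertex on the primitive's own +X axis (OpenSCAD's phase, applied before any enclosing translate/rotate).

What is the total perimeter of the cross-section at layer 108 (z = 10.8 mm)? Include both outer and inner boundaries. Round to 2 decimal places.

58.72 mm

At z = 10.8 mm: the 23.5×7.5 cube contributes its full rectangle (perimeter 62.00 mm); the cylinder at (0.5, 11): section is a regular 8-gon, circumradius r=10 (perimeter = 2·8·10.000·sin(180°/8) = 61.23 mm); Subtracting the remaining from the first: starting from the 23.5×7.5 cube, the r=10 cylinder at (0.5, 11) partially overlaps it — only the 41.45 mm² overlap (of its 282.84 mm²) is removed, clipping the outline — boundary = 58.72 mm; (whole slice rotated 40° about Z — lengths, areas and connectivity unchanged). Overall, the cross-section is a single solid region. Total boundary length (outer) = 58.72 mm.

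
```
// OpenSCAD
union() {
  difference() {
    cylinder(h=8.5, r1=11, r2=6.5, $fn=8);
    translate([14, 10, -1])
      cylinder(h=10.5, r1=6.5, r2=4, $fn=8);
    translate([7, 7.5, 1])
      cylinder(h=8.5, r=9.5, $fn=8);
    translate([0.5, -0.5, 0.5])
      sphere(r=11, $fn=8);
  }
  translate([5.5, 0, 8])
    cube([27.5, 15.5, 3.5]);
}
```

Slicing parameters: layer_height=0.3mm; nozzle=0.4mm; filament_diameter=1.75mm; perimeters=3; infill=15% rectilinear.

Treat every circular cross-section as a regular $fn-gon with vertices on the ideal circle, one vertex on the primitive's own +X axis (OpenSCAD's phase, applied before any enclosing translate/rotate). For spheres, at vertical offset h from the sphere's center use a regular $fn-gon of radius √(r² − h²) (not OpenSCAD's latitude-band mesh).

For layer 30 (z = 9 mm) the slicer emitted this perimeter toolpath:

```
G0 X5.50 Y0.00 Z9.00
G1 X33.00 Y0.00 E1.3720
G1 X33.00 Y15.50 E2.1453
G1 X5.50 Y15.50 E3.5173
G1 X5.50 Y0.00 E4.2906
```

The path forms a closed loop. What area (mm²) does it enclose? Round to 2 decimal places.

426.25 mm²

Apply the shoelace formula to the sequence of (X, Y) vertices; enclosed area = 426.25 mm².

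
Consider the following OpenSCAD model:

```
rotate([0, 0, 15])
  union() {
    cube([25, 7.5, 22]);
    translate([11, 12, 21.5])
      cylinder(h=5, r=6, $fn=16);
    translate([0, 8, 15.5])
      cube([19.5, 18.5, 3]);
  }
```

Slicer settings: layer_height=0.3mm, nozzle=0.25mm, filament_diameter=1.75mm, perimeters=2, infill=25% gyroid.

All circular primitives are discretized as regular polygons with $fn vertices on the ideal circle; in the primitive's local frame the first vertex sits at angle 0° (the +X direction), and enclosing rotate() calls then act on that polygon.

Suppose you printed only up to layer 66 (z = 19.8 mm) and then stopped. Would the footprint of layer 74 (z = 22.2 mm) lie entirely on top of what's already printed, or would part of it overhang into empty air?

Compare the two slices. At z = 19.8: the cube (footprint 25×7.5) is included at this height (area 187.50 mm²); the cylinder at (11, 12) is absent (z outside [21.5, 26.5]); the cube at (0, 8) does not reach this height (z outside [15.5, 18.5]); Combining (union): only the 25×7.5 cube is present, so the union is just that shape — area = 187.50 mm²; (whole slice rotated 15° about Z — lengths, areas and connectivity unchanged). At z = 22.2: the cube is not intersected at this z (z outside [0, 22]); the r=6 cylinder at (11, 12) gives a regular 16-gon of circumradius 6 (constant along its height) (area = (16/2)·6.000²·sin(360°/16) = 110.21 mm²); the cube at (0, 8) does not reach this height (z outside [15.5, 18.5]); Taking the union: only the r=6 cylinder at (11, 12) is present, so the union is just that shape — area = 110.21 mm²; (rotated 15° about Z; rotation is an isometry so areas/perimeters/island counts are preserved). Checking containment: at z = 22.2 the cross-section extends beyond the z = 19.8 cross-section by about 102.74 mm².

part overhangs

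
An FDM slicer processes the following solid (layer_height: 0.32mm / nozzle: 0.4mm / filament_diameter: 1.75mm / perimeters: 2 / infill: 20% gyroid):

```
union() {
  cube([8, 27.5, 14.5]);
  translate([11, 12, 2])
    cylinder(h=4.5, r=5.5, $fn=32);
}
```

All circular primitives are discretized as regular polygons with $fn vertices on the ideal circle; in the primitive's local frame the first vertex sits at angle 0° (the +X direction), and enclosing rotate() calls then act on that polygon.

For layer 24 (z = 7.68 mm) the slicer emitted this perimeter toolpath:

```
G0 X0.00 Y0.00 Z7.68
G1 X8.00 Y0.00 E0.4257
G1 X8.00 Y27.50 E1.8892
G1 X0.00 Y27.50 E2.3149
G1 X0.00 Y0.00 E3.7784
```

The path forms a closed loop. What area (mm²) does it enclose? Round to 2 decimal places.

220.00 mm²

Apply the shoelace formula to the sequence of (X, Y) vertices; enclosed area = 220.00 mm².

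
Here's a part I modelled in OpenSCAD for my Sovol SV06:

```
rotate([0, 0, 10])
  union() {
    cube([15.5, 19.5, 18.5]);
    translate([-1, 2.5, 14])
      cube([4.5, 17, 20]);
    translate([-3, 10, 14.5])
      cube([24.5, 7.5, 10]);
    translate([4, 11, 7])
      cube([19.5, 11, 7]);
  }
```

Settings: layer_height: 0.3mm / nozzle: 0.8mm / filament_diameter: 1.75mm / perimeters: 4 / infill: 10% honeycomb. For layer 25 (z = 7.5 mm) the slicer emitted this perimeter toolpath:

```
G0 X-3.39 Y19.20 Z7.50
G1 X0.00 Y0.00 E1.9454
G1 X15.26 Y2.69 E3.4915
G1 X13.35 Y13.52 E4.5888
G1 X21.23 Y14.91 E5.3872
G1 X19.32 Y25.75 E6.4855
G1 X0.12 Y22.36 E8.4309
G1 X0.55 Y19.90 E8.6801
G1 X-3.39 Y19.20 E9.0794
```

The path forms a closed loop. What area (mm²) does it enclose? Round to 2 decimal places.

419.03 mm²

Apply the shoelace formula to the sequence of (X, Y) vertices; enclosed area = 419.03 mm².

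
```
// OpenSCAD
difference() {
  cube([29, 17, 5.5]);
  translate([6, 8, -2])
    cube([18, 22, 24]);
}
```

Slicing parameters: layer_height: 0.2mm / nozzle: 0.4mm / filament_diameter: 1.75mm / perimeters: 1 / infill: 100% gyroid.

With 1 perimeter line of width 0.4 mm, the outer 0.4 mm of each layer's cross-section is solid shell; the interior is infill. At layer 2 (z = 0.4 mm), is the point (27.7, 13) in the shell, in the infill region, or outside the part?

At z = 0.4 mm: the 29×17 cube contributes its full rectangle; the cube at (6, 8) (footprint 18×22) is included at this height; Subtracting the remaining from the first: starting from the 29×17 cube, the 18×22 cube at (6, 8) partially overlaps it — only the 162.00 mm² overlap (of its 396.00 mm²) is removed, clipping the outline — 1 connected region. Overall, the cross-section is a single solid region. The nearest boundary edge runs (29.00, 17.00)→(29.00, 0.00); distance from the point to it = 1.30 mm. The point is inside the cross-section and 1.30 mm from the nearest boundary — more than the 0.4 mm shell width (1 × 0.4), so it's in the infill interior.

infill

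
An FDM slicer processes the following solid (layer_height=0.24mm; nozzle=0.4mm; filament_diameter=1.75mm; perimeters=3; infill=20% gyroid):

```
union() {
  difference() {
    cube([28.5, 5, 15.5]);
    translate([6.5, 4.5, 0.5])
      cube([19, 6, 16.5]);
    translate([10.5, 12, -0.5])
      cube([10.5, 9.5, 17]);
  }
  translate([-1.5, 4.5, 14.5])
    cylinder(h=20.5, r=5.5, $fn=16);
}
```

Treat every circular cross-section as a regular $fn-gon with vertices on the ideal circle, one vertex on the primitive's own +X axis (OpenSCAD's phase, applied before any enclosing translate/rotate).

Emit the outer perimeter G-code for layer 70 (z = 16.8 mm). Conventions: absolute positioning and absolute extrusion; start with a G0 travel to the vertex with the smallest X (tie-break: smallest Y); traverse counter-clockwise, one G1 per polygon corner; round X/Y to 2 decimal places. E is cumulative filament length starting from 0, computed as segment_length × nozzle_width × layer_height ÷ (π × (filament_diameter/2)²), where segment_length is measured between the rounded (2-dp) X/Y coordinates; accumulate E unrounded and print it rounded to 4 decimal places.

G0 X-7.00 Y4.50 Z16.80
G1 X-6.58 Y2.40 E0.0855
G1 X-5.39 Y0.61 E0.1713
G1 X-3.60 Y-0.58 E0.2571
G1 X-1.50 Y-1.00 E0.3425
G1 X0.60 Y-0.58 E0.4280
G1 X2.39 Y0.61 E0.5138
G1 X3.58 Y2.40 E0.5996
G1 X4.00 Y4.50 E0.6851
G1 X3.58 Y6.60 E0.7705
G1 X2.39 Y8.39 E0.8563
G1 X0.60 Y9.58 E0.9421
G1 X-1.50 Y10.00 E1.0276
G1 X-3.60 Y9.58 E1.1131
G1 X-5.39 Y8.39 E1.1989
G1 X-6.58 Y6.60 E1.2846
G1 X-7.00 Y4.50 E1.3701

At z = 16.8 mm: the cube is not intersected at this z (z outside [0, 15.5]); the cube at (6.5, 4.5) (footprint 19×6) is included at this height; the cube at (10.5, 12) does not reach this height (z outside [-0.5, 16.5]); Taking the first minus the rest: the first operand is absent here, so nothing remains; the cylinder at (-1.5, 4.5): section is a regular 16-gon, circumradius r=5.5; Merging all regions: only the r=5.5 cylinder at (-1.5, 4.5) is present, so the union is just that shape — 1 connected region. The outline is a single polygon with 16 vertices. Extrusion per mm of travel: 0.4 × 0.24 / (π × 0.875²) = 0.039912. Accumulating E over each segment gives final E = 1.3701.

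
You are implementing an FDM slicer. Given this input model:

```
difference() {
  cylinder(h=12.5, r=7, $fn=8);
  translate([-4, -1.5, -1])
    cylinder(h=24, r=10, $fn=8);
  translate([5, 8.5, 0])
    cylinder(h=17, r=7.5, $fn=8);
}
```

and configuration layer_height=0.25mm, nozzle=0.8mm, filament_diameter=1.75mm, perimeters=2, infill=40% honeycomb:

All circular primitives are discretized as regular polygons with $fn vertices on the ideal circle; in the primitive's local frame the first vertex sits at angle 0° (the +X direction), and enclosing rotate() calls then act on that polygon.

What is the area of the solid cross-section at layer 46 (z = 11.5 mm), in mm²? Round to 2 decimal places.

4.91 mm²

At z = 11.5 mm: the cylinder: section is a regular 8-gon, circumradius r=7 (area = (8/2)·7.000²·sin(360°/8) = 138.59 mm²); the r=10 cylinder at (-4, -1.5) gives a regular 8-gon of circumradius 10 (constant along its height) (area = (8/2)·10.000²·sin(360°/8) = 282.84 mm²); the r=7.5 cylinder at (5, 8.5) gives a regular 8-gon of circumradius 7.5 (constant along its height) (area = (8/2)·7.500²·sin(360°/8) = 159.10 mm²); After the difference (first − rest): starting from the r=7 cylinder (138.59 mm²), the r=10 cylinder at (-4, -1.5) partially overlaps it — only the 126.58 mm² overlap (of its 282.84 mm²) is removed, clipping the outline; the r=7.5 cylinder at (5, 8.5) partially overlaps it — only the 7.11 mm² overlap (of its 159.10 mm²) is removed, clipping the outline — area = 4.91 mm². Overall, the cross-section is a single solid region. Net area = 4.91 mm².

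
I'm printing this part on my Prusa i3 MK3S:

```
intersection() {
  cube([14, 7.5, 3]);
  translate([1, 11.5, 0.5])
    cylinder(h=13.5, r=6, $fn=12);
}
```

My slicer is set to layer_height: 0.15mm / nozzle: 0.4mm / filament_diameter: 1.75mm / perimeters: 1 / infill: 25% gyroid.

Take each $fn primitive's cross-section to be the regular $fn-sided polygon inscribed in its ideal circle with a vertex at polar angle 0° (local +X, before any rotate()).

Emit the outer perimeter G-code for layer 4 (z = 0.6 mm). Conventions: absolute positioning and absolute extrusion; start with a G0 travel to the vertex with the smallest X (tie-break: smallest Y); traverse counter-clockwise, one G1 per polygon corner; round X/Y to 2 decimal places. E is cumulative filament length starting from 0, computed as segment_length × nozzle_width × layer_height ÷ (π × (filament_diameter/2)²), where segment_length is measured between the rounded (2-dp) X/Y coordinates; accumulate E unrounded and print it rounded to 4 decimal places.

At z = 0.6 mm: the cube (footprint 14×7.5) is included at this height; the r=6 cylinder at (1, 11.5) contributes a regular 12-gon of circumradius 6; Taking the intersection: the r=6 cylinder at (1, 11.5) partially overlaps the 14×7.5 cube; clipping to the common part keeps 7.38 mm² — 1 connected region. The outline is a single polygon with 5 vertices. Extrusion per mm of travel: 0.4 × 0.15 / (π × 0.875²) = 0.024945. Accumulating E over each segment gives final E = 0.3185.

G0 X0.00 Y5.77 Z0.60
G1 X1.00 Y5.50 E0.0258
G1 X4.00 Y6.30 E0.1033
G1 X5.20 Y7.50 E0.1456
G1 X0.00 Y7.50 E0.2753
G1 X0.00 Y5.77 E0.3185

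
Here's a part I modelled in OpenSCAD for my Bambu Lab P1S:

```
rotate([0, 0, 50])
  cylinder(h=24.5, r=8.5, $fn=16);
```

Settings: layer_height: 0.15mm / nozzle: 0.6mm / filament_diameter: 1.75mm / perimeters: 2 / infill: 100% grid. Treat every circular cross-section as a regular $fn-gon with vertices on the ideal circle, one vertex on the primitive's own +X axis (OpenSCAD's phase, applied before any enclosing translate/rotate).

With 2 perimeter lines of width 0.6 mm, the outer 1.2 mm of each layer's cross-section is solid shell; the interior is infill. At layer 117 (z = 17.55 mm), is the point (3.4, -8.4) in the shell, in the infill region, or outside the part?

outside

At z = 17.55 mm: the r=8.5 cylinder contributes a regular 16-gon of circumradius 8.5; (whole slice rotated 50° about Z — lengths, areas and connectivity unchanged). Overall, the cross-section is a single solid region. Undo the 50° rotation: the query point maps to (-4.249, -8.004) in the un-rotated model frame. The nearest boundary edge runs (-6.01, -6.01)→(-3.25, -7.85); distance from the point to it = 0.68 mm. The point is not inside any of the regions above, so it lies outside the cross-section (0.68 mm from the nearest boundary).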